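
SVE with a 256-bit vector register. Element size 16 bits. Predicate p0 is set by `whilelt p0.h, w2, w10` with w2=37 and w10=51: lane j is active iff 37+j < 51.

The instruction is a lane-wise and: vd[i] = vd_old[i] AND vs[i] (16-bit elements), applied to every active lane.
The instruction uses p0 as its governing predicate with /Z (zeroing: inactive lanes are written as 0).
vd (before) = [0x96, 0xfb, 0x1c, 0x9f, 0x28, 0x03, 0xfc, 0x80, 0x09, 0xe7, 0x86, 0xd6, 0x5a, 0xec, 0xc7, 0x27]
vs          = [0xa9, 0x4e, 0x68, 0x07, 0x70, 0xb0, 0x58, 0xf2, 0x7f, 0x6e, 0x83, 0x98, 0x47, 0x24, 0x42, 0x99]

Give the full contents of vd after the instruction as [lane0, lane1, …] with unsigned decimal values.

register lanes = 256/16 = 16
whilelt: lane j active iff 37+j < 51 → j < 14 → 14 active
  i=0: and(0x96,0xa9) → 128
  i=1: and(0xfb,0x4e) → 74
  i=2: and(0x1c,0x68) → 8
  i=3: and(0x9f,0x07) → 7
  i=4: and(0x28,0x70) → 32
  i=5: and(0x03,0xb0) → 0
  i=6: and(0xfc,0x58) → 88
  i=7: and(0x80,0xf2) → 128
  i=8: and(0x09,0x7f) → 9
  i=9: and(0xe7,0x6e) → 102
  i=10: and(0x86,0x83) → 130
  i=11: and(0xd6,0x98) → 144
  i=12: and(0x5a,0x47) → 66
  i=13: and(0xec,0x24) → 36
  i=14: tail/zero → 0
  i=15: tail/zero → 0

vd = [128, 74, 8, 7, 32, 0, 88, 128, 9, 102, 130, 144, 66, 36, 0, 0]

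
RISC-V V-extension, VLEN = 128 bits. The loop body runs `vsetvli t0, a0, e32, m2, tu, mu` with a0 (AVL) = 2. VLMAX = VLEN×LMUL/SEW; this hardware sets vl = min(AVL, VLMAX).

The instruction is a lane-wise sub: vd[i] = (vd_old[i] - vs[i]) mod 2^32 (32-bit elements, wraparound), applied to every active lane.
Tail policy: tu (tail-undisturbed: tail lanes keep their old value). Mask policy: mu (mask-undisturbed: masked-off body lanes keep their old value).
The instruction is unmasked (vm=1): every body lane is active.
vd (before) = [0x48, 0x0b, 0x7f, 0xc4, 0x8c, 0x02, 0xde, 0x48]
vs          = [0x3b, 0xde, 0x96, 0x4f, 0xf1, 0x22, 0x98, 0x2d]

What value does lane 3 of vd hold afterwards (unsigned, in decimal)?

vd[3] = 196

VLMAX = VLEN×LMUL/SEW = 128×2/32 = 8
vl ← min(2, 8) = 2
vd[0] sub(0x48,0x3b) -> 0x0d
vd[1] sub(0x0b,0xde) -> 0xffffff2d
vd[2] tail/keep -> 0x7f
vd[3] tail/keep -> 0xc4
vd[4] tail/keep -> 0x8c
vd[5] tail/keep -> 0x02
vd[6] tail/keep -> 0xde
vd[7] tail/keep -> 0x48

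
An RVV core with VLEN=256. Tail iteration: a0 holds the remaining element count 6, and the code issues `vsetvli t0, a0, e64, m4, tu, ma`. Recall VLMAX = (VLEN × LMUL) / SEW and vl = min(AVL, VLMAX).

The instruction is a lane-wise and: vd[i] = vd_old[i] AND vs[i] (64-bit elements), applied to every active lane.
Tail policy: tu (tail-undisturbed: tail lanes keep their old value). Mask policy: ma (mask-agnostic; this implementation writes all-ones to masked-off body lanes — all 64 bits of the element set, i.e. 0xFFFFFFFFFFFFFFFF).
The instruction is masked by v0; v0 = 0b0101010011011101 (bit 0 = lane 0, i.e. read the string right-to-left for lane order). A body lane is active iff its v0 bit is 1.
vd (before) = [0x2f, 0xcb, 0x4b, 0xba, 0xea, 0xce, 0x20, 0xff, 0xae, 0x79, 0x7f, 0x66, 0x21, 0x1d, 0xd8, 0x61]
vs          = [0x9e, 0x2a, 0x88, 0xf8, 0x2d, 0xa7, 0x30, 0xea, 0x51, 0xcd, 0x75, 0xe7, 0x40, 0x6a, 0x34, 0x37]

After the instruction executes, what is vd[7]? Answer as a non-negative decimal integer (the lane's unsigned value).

vd[7] = 255

VLMAX = VLEN×LMUL/SEW = 256×4/64 = 16
vl ← min(6, 16) = 6
[0] and(0x2f,0x9e) = 0x0e
[1] mask-off/ones = 0xffffffffffffffff
[2] and(0x4b,0x88) = 0x08
[3] and(0xba,0xf8) = 0xb8
[4] and(0xea,0x2d) = 0x28
[5] mask-off/ones = 0xffffffffffffffff
[6] tail/keep = 0x20
[7] tail/keep = 0xff
[8] tail/keep = 0xae
[9] tail/keep = 0x79
[10] tail/keep = 0x7f
[11] tail/keep = 0x66
[12] tail/keep = 0x21
[13] tail/keep = 0x1d
[14] tail/keep = 0xd8
[15] tail/keep = 0x61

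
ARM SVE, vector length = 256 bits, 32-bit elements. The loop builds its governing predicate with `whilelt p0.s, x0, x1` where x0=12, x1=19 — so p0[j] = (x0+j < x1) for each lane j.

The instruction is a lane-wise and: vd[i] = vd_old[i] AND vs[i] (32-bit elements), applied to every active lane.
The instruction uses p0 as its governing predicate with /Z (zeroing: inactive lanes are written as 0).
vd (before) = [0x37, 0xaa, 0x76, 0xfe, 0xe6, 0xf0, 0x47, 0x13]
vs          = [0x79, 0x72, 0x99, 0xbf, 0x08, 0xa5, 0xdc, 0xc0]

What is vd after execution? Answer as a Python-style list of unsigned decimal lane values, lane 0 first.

register lanes = 256/32 = 8
p0[j] = (12+j < 19); true for j=0..6 → 7 lanes set
[0] and(0x37,0x79) = 0x31
[1] and(0xaa,0x72) = 0x22
[2] and(0x76,0x99) = 0x10
[3] and(0xfe,0xbf) = 0xbe
[4] and(0xe6,0x08) = 0x00
[5] and(0xf0,0xa5) = 0xa0
[6] and(0x47,0xdc) = 0x44
[7] tail/zero = 0x00

vd = [49, 34, 16, 190, 0, 160, 68, 0]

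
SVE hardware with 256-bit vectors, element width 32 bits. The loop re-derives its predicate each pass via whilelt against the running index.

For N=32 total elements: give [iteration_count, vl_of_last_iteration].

[iterations, last_vl] = [4, 8]

lane count: 256 div 32 = 8
iterations = ceil(32/8) = 4; final-pass vl = 8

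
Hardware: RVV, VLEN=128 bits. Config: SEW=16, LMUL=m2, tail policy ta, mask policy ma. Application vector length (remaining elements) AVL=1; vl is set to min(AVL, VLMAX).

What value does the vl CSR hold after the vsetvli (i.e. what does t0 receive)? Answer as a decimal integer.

lanes per group: 128·2/16 = 16
AVL=1 ≤ VLMAX=16, so vl = 1

vl = 1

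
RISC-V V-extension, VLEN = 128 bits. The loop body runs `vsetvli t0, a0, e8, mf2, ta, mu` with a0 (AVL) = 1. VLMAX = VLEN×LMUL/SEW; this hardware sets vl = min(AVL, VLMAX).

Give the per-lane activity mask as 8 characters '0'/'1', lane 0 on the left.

predicate = 10000000

VLMAX = VLEN×LMUL/SEW = 128×1/2/8 = 8
vl = min(AVL, VLMAX) = min(1, 8) = 1
bits (lane 0 leftmost): 10000000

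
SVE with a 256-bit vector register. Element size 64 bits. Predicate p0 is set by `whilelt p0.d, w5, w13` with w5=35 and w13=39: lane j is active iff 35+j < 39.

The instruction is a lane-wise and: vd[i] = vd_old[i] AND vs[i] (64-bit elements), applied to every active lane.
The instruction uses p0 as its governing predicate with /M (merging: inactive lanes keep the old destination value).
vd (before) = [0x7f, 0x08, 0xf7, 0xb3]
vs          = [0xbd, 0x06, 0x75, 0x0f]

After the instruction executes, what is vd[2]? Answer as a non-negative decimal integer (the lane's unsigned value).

lane count: 256 div 64 = 4
active while 35+j < 39, i.e. j ∈ [0,4) capped at 4 ⇒ 4
[0] and(0x7f,0xbd) = 0x3d
[1] and(0x08,0x06) = 0x00
[2] and(0xf7,0x75) = 0x75
[3] and(0xb3,0x0f) = 0x03

vd[2] = 117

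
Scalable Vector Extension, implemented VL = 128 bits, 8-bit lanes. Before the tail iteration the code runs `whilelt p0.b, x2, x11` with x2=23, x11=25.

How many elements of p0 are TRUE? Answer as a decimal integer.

vl = 2

register lanes = 128/8 = 16
whilelt: lane j active iff 23+j < 25 → j < 2 → 2 active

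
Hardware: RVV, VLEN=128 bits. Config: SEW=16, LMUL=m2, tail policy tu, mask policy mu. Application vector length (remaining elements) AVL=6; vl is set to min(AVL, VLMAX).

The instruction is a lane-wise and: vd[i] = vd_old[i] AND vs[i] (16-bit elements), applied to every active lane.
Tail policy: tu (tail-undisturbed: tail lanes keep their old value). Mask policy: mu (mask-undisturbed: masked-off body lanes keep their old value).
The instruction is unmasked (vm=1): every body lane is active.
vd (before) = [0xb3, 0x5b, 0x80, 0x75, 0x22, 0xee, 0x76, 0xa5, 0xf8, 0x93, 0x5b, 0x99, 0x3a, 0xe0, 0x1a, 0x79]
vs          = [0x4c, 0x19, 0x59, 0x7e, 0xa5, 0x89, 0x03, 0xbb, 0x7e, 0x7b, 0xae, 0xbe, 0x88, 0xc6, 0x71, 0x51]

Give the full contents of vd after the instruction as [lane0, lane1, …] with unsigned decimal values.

vd = [0, 25, 0, 116, 32, 136, 118, 165, 248, 147, 91, 153, 58, 224, 26, 121]

VLMAX = (128 × 2) / 16 = 16 lanes
vl = min(AVL, VLMAX) = min(6, 16) = 6
  i=0: and(0xb3,0x4c) → 0
  i=1: and(0x5b,0x19) → 25
  i=2: and(0x80,0x59) → 0
  i=3: and(0x75,0x7e) → 116
  i=4: and(0x22,0xa5) → 32
  i=5: and(0xee,0x89) → 136
  i=6: tail/keep → 118
  i=7: tail/keep → 165
  i=8: tail/keep → 248
  i=9: tail/keep → 147
  i=10: tail/keep → 91
  i=11: tail/keep → 153
  i=12: tail/keep → 58
  i=13: tail/keep → 224
  i=14: tail/keep → 26
  i=15: tail/keep → 121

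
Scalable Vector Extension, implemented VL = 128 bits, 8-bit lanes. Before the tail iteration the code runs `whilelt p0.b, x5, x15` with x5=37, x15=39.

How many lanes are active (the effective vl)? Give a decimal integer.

register lanes = 128/8 = 16
active while 37+j < 39, i.e. j ∈ [0,2) capped at 16 ⇒ 2

vl = 2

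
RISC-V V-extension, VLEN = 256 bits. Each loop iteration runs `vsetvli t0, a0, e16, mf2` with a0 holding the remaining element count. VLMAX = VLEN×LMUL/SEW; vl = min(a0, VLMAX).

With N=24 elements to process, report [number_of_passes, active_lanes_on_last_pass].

[iterations, last_vl] = [3, 8]

VLMAX = (256 × 1/2) / 16 = 8 lanes
24 elements at 8/iter → 3 passes, remainder 8 on the last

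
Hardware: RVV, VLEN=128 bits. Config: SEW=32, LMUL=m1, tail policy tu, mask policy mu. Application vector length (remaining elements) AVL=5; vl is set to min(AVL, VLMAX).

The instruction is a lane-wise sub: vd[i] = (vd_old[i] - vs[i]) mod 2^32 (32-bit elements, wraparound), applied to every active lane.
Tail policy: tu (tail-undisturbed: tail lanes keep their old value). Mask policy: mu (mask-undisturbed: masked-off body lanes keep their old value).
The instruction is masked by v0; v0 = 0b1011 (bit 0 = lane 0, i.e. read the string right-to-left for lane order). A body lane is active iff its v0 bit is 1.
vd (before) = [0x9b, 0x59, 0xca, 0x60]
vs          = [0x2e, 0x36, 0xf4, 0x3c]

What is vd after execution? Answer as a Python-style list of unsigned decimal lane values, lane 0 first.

vd = [109, 35, 202, 36]

lanes per group: 128·1/32 = 4
vl = min(AVL, VLMAX) = min(5, 4) = 4
[0] sub(0x9b,0x2e) = 0x6d
[1] sub(0x59,0x36) = 0x23
[2] mask-off/keep = 0xca
[3] sub(0x60,0x3c) = 0x24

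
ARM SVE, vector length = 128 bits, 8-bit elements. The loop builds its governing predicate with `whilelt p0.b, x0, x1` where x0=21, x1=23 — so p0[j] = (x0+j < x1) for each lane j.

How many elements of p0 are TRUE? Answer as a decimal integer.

vl = 2

register lanes = 128/8 = 16
whilelt: lane j active iff 21+j < 23 → j < 2 → 2 active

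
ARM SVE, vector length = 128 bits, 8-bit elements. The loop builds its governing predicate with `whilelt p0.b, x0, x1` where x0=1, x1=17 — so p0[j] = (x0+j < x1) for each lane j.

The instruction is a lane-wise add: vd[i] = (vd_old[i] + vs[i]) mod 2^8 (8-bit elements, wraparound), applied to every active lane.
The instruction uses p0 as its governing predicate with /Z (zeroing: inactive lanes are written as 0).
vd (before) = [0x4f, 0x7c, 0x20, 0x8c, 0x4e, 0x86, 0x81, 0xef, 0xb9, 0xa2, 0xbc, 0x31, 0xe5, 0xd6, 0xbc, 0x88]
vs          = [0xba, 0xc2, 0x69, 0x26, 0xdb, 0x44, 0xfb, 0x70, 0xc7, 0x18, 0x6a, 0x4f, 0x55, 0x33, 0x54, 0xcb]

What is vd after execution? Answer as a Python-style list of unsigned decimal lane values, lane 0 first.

vd = [9, 62, 137, 178, 41, 202, 124, 95, 128, 186, 38, 128, 58, 9, 16, 83]

128-bit reg / 8-bit elem → 16 lanes
whilelt: lane j active iff 1+j < 17 → j < 16 → 16 active
  i=0: add(0x4f,0xba) → 9
  i=1: add(0x7c,0xc2) → 62
  i=2: add(0x20,0x69) → 137
  i=3: add(0x8c,0x26) → 178
  i=4: add(0x4e,0xdb) → 41
  i=5: add(0x86,0x44) → 202
  i=6: add(0x81,0xfb) → 124
  i=7: add(0xef,0x70) → 95
  i=8: add(0xb9,0xc7) → 128
  i=9: add(0xa2,0x18) → 186
  i=10: add(0xbc,0x6a) → 38
  i=11: add(0x31,0x4f) → 128
  i=12: add(0xe5,0x55) → 58
  i=13: add(0xd6,0x33) → 9
  i=14: add(0xbc,0x54) → 16
  i=15: add(0x88,0xcb) → 83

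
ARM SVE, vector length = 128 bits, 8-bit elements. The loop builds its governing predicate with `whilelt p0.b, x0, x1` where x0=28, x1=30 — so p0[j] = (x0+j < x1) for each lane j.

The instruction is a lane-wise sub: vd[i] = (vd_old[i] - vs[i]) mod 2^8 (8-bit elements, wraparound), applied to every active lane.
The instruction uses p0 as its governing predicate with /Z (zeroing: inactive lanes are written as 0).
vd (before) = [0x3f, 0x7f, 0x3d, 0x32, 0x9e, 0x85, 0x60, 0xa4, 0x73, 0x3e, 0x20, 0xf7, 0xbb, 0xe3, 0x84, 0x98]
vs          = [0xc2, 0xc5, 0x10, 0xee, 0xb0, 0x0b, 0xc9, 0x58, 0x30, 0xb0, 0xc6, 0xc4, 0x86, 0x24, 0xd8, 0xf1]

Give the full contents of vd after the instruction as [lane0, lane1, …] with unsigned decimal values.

vd = [125, 186, 0, 0, 0, 0, 0, 0, 0, 0, 0, 0, 0, 0, 0, 0]

lane count: 128 div 8 = 16
p0[j] = (28+j < 30); true for j=0..1 → 2 lanes set
vd[0] sub(0x3f,0xc2) -> 0x7d
vd[1] sub(0x7f,0xc5) -> 0xba
vd[2] tail/zero -> 0x00
vd[3] tail/zero -> 0x00
vd[4] tail/zero -> 0x00
vd[5] tail/zero -> 0x00
vd[6] tail/zero -> 0x00
vd[7] tail/zero -> 0x00
vd[8] tail/zero -> 0x00
vd[9] tail/zero -> 0x00
vd[10] tail/zero -> 0x00
vd[11] tail/zero -> 0x00
vd[12] tail/zero -> 0x00
vd[13] tail/zero -> 0x00
vd[14] tail/zero -> 0x00
vd[15] tail/zero -> 0x00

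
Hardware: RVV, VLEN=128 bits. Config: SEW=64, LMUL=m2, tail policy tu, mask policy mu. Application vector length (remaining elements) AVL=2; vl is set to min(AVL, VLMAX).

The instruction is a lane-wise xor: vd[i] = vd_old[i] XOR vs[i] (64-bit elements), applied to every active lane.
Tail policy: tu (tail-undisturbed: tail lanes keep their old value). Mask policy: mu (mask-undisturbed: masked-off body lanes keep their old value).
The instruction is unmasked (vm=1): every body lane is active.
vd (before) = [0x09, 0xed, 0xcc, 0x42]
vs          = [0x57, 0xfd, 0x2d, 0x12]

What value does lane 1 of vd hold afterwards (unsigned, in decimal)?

vd[1] = 16

lanes per group: 128·2/64 = 4
vl ← min(2, 4) = 2
lane  0: xor(0x09,0x57) ⇒ 0x5e
lane  1: xor(0xed,0xfd) ⇒ 0x10
lane  2: tail/keep ⇒ 0xcc
lane  3: tail/keep ⇒ 0x42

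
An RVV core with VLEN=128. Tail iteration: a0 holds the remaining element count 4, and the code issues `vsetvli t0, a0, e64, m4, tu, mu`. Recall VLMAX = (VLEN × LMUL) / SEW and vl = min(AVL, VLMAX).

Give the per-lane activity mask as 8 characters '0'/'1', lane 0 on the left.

VLMAX = VLEN×LMUL/SEW = 128×4/64 = 8
vl = min(AVL, VLMAX) = min(4, 8) = 4
bits (lane 0 leftmost): 11110000

predicate = 11110000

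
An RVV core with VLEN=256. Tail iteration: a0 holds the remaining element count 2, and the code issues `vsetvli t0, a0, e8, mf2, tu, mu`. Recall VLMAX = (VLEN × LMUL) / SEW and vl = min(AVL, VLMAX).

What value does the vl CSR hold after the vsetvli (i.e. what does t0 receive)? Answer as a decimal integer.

VLMAX = (256 × 1/2) / 8 = 16 lanes
vl ← min(2, 16) = 2

vl = 2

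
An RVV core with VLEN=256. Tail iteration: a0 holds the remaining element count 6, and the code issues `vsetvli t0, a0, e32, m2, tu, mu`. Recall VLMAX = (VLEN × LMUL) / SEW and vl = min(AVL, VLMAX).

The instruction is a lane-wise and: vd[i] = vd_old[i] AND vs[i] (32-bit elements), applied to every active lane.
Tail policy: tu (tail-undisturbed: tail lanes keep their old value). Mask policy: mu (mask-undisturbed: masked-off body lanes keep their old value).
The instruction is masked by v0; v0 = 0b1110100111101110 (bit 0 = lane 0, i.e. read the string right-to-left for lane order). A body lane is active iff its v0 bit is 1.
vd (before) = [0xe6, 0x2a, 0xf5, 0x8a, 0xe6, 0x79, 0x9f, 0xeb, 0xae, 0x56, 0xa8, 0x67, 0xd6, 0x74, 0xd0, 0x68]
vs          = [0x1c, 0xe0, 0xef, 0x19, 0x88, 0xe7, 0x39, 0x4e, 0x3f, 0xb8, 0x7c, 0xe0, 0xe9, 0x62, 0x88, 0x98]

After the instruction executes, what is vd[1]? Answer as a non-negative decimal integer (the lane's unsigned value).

vd[1] = 32

VLMAX = VLEN×LMUL/SEW = 256×2/32 = 16
vl ← min(6, 16) = 6
[0] mask-off/keep = 0xe6
[1] and(0x2a,0xe0) = 0x20
[2] and(0xf5,0xef) = 0xe5
[3] and(0x8a,0x19) = 0x08
[4] mask-off/keep = 0xe6
[5] and(0x79,0xe7) = 0x61
[6] tail/keep = 0x9f
[7] tail/keep = 0xeb
[8] tail/keep = 0xae
[9] tail/keep = 0x56
[10] tail/keep = 0xa8
[11] tail/keep = 0x67
[12] tail/keep = 0xd6
[13] tail/keep = 0x74
[14] tail/keep = 0xd0
[15] tail/keep = 0x68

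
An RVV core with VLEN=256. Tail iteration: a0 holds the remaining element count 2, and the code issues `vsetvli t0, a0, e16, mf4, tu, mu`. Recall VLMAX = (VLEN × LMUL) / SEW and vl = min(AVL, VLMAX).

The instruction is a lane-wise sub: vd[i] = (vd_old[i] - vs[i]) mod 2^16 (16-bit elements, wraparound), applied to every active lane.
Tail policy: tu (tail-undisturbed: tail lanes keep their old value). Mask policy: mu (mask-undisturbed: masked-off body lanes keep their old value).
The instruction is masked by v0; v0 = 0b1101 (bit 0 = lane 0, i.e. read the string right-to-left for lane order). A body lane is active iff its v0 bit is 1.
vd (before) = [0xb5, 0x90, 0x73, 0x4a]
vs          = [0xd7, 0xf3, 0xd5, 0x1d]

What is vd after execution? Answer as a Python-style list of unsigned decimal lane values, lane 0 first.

VLMAX = VLEN×LMUL/SEW = 256×1/4/16 = 4
vl = min(AVL, VLMAX) = min(2, 4) = 2
[0] sub(0xb5,0xd7) = 0xffde
[1] mask-off/keep = 0x90
[2] tail/keep = 0x73
[3] tail/keep = 0x4a

vd = [65502, 144, 115, 74]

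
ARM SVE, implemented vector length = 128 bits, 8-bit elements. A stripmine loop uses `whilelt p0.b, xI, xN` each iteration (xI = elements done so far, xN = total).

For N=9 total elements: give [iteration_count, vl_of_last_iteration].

lane count: 128 div 8 = 16
9 elements at 16/iter → 1 passes, remainder 9 on the last

[iterations, last_vl] = [1, 9]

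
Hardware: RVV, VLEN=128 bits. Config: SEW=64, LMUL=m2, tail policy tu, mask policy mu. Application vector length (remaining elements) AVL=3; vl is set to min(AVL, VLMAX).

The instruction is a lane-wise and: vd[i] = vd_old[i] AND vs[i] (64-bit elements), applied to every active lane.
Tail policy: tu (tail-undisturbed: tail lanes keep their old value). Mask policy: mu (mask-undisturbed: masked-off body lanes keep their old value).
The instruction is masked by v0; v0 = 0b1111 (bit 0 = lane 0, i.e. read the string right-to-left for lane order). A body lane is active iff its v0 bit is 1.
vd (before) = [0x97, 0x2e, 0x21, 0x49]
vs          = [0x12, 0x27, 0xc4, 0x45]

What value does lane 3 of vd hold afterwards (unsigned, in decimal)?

VLMAX = VLEN×LMUL/SEW = 128×2/64 = 4
vl = min(AVL, VLMAX) = min(3, 4) = 3
vd[0] and(0x97,0x12) -> 0x12
vd[1] and(0x2e,0x27) -> 0x26
vd[2] and(0x21,0xc4) -> 0x00
vd[3] tail/keep -> 0x49

vd[3] = 73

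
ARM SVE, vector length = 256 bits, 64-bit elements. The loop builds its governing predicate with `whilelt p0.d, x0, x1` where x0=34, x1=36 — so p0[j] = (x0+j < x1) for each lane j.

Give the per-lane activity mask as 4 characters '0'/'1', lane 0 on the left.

256-bit reg / 64-bit elem → 4 lanes
p0[j] = (34+j < 36); true for j=0..1 → 2 lanes set
bits (lane 0 leftmost): 1100

predicate = 1100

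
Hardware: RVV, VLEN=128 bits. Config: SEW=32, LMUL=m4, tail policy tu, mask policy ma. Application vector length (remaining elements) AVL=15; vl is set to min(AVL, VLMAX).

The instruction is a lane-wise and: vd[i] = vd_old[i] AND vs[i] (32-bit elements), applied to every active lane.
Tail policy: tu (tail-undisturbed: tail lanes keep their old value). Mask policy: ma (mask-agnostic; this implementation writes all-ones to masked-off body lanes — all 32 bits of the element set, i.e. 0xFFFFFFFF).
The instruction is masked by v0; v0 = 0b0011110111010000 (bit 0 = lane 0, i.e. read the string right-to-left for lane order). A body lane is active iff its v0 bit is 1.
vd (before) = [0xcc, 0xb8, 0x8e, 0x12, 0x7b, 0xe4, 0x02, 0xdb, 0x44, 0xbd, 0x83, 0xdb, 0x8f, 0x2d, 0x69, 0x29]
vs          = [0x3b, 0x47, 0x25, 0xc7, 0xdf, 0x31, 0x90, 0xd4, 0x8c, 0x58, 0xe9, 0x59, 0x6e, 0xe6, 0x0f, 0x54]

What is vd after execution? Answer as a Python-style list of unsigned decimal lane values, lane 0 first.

vd = [4294967295, 4294967295, 4294967295, 4294967295, 91, 4294967295, 0, 208, 4, 4294967295, 129, 89, 14, 36, 4294967295, 41]

VLMAX = VLEN×LMUL/SEW = 128×4/32 = 16
vl ← min(15, 16) = 15
  i=0: mask-off/ones → 4294967295
  i=1: mask-off/ones → 4294967295
  i=2: mask-off/ones → 4294967295
  i=3: mask-off/ones → 4294967295
  i=4: and(0x7b,0xdf) → 91
  i=5: mask-off/ones → 4294967295
  i=6: and(0x02,0x90) → 0
  i=7: and(0xdb,0xd4) → 208
  i=8: and(0x44,0x8c) → 4
  i=9: mask-off/ones → 4294967295
  i=10: and(0x83,0xe9) → 129
  i=11: and(0xdb,0x59) → 89
  i=12: and(0x8f,0x6e) → 14
  i=13: and(0x2d,0xe6) → 36
  i=14: mask-off/ones → 4294967295
  i=15: tail/keep → 41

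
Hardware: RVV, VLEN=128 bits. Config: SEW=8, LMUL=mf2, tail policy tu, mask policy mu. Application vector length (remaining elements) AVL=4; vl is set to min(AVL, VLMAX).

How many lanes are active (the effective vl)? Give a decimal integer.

vl = 4

VLMAX = (128 × 1/2) / 8 = 8 lanes
vl ← min(4, 8) = 4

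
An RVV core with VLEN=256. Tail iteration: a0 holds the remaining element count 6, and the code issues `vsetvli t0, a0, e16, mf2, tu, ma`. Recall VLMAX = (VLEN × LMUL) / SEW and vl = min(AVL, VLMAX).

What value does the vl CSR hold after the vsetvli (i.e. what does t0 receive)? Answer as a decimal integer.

vl = 6

lanes per group: 256·1/2/16 = 8
vl ← min(6, 8) = 6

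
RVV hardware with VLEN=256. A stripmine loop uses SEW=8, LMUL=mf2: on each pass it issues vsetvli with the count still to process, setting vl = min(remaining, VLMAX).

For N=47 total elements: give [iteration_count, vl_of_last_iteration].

VLMAX = (256 × 1/2) / 8 = 16 lanes
47 elements at 16/iter → 3 passes, remainder 15 on the last

[iterations, last_vl] = [3, 15]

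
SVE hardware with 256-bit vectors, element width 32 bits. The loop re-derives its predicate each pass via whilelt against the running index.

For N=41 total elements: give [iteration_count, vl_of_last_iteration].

register lanes = 256/32 = 8
41 elements at 8/iter → 6 passes, remainder 1 on the last

[iterations, last_vl] = [6, 1]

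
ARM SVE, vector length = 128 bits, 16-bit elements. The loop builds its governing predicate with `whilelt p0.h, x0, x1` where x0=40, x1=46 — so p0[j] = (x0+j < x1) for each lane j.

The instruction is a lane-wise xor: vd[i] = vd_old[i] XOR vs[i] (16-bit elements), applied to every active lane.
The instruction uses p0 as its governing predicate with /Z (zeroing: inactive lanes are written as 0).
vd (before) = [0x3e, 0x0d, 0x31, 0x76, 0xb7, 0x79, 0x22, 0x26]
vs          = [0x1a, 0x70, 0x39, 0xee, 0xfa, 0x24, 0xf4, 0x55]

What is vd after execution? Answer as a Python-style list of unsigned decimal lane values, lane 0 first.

128-bit reg / 16-bit elem → 8 lanes
whilelt: lane j active iff 40+j < 46 → j < 6 → 6 active
  i=0: xor(0x3e,0x1a) → 36
  i=1: xor(0x0d,0x70) → 125
  i=2: xor(0x31,0x39) → 8
  i=3: xor(0x76,0xee) → 152
  i=4: xor(0xb7,0xfa) → 77
  i=5: xor(0x79,0x24) → 93
  i=6: tail/zero → 0
  i=7: tail/zero → 0

vd = [36, 125, 8, 152, 77, 93, 0, 0]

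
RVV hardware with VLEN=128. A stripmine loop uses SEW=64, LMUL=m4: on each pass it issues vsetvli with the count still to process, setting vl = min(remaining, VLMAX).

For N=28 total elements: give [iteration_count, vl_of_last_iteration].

lanes per group: 128·4/64 = 8
28 elements at 8/iter → 4 passes, remainder 4 on the last

[iterations, last_vl] = [4, 4]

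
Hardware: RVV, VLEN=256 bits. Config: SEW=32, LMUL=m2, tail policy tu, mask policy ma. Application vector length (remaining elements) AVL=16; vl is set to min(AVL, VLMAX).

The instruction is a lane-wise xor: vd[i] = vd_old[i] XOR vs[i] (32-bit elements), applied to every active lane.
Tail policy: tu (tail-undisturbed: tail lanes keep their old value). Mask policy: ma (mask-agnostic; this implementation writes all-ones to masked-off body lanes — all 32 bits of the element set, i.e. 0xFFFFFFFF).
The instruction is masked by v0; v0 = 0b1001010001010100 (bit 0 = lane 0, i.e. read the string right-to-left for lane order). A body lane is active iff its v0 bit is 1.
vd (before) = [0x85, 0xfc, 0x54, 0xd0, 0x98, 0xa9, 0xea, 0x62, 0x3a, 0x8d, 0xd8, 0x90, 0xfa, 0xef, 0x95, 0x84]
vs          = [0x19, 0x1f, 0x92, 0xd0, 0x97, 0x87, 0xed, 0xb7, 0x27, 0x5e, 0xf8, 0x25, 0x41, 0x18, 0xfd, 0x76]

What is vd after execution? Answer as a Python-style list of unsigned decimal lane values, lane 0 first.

lanes per group: 256·2/32 = 16
vl = min(AVL, VLMAX) = min(16, 16) = 16
vd[0] mask-off/ones -> 0xffffffff
vd[1] mask-off/ones -> 0xffffffff
vd[2] xor(0x54,0x92) -> 0xc6
vd[3] mask-off/ones -> 0xffffffff
vd[4] xor(0x98,0x97) -> 0x0f
vd[5] mask-off/ones -> 0xffffffff
vd[6] xor(0xea,0xed) -> 0x07
vd[7] mask-off/ones -> 0xffffffff
vd[8] mask-off/ones -> 0xffffffff
vd[9] mask-off/ones -> 0xffffffff
vd[10] xor(0xd8,0xf8) -> 0x20
vd[11] mask-off/ones -> 0xffffffff
vd[12] xor(0xfa,0x41) -> 0xbb
vd[13] mask-off/ones -> 0xffffffff
vd[14] mask-off/ones -> 0xffffffff
vd[15] xor(0x84,0x76) -> 0xf2

vd = [4294967295, 4294967295, 198, 4294967295, 15, 4294967295, 7, 4294967295, 4294967295, 4294967295, 32, 4294967295, 187, 4294967295, 4294967295, 242]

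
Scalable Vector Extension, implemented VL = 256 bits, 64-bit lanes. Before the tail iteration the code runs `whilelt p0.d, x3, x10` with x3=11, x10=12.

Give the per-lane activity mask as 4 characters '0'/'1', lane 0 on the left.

predicate = 1000

256-bit reg / 64-bit elem → 4 lanes
whilelt: lane j active iff 11+j < 12 → j < 1 → 1 active
bits (lane 0 leftmost): 1000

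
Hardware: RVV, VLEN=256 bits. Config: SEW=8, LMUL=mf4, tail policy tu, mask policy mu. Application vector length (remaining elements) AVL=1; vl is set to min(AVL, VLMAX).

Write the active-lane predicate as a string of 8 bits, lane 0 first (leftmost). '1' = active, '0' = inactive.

VLMAX = VLEN×LMUL/SEW = 256×1/4/8 = 8
AVL=1 ≤ VLMAX=8, so vl = 1
bits (lane 0 leftmost): 10000000

predicate = 10000000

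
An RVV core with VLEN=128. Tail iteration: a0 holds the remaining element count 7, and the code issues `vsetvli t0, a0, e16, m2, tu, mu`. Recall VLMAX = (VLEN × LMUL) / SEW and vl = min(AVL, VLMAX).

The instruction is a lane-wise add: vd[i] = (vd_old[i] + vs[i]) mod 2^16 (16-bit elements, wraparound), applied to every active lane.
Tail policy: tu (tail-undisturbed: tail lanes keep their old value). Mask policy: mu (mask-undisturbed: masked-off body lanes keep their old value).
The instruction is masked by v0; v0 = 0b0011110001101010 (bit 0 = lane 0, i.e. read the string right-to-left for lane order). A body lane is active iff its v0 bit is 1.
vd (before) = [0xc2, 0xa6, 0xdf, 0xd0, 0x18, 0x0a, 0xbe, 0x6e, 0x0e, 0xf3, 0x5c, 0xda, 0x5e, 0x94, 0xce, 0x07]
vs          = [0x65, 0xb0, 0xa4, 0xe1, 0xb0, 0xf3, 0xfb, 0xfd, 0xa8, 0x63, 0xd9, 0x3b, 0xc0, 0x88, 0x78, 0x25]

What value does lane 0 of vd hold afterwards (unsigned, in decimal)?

lanes per group: 128·2/16 = 16
vl ← min(7, 16) = 7
lane  0: mask-off/keep ⇒ 0xc2
lane  1: add(0xa6,0xb0) ⇒ 0x156
lane  2: mask-off/keep ⇒ 0xdf
lane  3: add(0xd0,0xe1) ⇒ 0x1b1
lane  4: mask-off/keep ⇒ 0x18
lane  5: add(0x0a,0xf3) ⇒ 0xfd
lane  6: add(0xbe,0xfb) ⇒ 0x1b9
lane  7: tail/keep ⇒ 0x6e
lane  8: tail/keep ⇒ 0x0e
lane  9: tail/keep ⇒ 0xf3
lane 10: tail/keep ⇒ 0x5c
lane 11: tail/keep ⇒ 0xda
lane 12: tail/keep ⇒ 0x5e
lane 13: tail/keep ⇒ 0x94
lane 14: tail/keep ⇒ 0xce
lane 15: tail/keep ⇒ 0x07

vd[0] = 194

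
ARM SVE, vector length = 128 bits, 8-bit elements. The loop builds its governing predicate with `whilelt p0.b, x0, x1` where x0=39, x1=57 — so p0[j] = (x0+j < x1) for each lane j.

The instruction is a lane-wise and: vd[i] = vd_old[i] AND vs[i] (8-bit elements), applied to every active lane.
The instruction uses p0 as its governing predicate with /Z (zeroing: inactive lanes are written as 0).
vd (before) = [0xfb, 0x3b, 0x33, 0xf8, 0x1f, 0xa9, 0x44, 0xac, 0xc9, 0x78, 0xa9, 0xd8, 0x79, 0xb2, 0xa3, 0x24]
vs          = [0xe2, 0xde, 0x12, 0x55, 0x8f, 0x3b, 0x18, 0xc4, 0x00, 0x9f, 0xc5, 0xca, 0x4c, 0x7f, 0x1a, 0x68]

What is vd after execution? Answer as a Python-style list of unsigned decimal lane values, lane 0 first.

vd = [226, 26, 18, 80, 15, 41, 0, 132, 0, 24, 129, 200, 72, 50, 2, 32]

lane count: 128 div 8 = 16
active while 39+j < 57, i.e. j ∈ [0,18) capped at 16 ⇒ 16
[0] and(0xfb,0xe2) = 0xe2
[1] and(0x3b,0xde) = 0x1a
[2] and(0x33,0x12) = 0x12
[3] and(0xf8,0x55) = 0x50
[4] and(0x1f,0x8f) = 0x0f
[5] and(0xa9,0x3b) = 0x29
[6] and(0x44,0x18) = 0x00
[7] and(0xac,0xc4) = 0x84
[8] and(0xc9,0x00) = 0x00
[9] and(0x78,0x9f) = 0x18
[10] and(0xa9,0xc5) = 0x81
[11] and(0xd8,0xca) = 0xc8
[12] and(0x79,0x4c) = 0x48
[13] and(0xb2,0x7f) = 0x32
[14] and(0xa3,0x1a) = 0x02
[15] and(0x24,0x68) = 0x20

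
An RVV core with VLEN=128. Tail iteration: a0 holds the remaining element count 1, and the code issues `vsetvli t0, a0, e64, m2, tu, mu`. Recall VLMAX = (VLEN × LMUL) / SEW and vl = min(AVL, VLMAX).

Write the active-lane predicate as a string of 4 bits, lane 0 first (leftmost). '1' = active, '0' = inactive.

predicate = 1000

VLMAX = VLEN×LMUL/SEW = 128×2/64 = 4
vl = min(AVL, VLMAX) = min(1, 4) = 1
bits (lane 0 leftmost): 1000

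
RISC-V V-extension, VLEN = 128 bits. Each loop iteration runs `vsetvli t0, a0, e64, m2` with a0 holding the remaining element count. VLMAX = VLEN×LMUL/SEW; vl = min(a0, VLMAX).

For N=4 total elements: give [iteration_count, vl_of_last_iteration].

lanes per group: 128·2/64 = 4
iterations = ceil(4/4) = 1; final-pass vl = 4

[iterations, last_vl] = [1, 4]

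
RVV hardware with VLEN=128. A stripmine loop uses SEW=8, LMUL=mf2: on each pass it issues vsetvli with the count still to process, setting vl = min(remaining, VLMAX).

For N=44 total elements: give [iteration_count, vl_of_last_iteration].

lanes per group: 128·1/2/8 = 8
iterations = ceil(44/8) = 6; final-pass vl = 4

[iterations, last_vl] = [6, 4]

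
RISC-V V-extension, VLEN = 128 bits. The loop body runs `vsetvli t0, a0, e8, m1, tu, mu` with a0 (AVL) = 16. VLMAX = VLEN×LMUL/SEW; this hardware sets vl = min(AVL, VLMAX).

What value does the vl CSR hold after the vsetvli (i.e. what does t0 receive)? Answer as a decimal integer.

vl = 16

VLMAX = VLEN×LMUL/SEW = 128×1/8 = 16
AVL=16 ≤ VLMAX=16, so vl = 16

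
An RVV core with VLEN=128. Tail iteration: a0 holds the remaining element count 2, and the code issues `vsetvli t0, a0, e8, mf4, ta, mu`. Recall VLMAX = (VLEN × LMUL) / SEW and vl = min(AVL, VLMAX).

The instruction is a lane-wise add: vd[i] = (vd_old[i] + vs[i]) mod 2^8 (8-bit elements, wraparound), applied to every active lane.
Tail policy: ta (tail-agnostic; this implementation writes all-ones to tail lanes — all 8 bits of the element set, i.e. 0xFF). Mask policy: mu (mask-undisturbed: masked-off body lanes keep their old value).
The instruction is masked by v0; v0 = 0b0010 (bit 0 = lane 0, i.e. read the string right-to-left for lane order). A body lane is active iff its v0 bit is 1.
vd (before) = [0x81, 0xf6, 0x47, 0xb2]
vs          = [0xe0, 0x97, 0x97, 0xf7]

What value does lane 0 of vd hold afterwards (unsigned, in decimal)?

vd[0] = 129

lanes per group: 128·1/4/8 = 4
AVL=2 ≤ VLMAX=4, so vl = 2
  i=0: mask-off/keep → 129
  i=1: add(0xf6,0x97) → 141
  i=2: tail/ones → 255
  i=3: tail/ones → 255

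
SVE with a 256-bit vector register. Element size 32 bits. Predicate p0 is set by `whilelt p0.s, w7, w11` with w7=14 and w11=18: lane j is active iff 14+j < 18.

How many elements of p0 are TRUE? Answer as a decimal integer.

vl = 4

256-bit reg / 32-bit elem → 8 lanes
p0[j] = (14+j < 18); true for j=0..3 → 4 lanes set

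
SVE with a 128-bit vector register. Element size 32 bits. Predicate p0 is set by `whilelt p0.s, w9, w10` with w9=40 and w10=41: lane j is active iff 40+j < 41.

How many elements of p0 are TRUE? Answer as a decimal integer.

vl = 1

lane count: 128 div 32 = 4
p0[j] = (40+j < 41); true for j=0..0 → 1 lanes set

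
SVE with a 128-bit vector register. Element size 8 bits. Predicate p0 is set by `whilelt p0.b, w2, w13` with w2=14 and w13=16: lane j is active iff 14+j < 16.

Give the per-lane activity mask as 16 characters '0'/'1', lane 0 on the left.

predicate = 1100000000000000

lane count: 128 div 8 = 16
whilelt: lane j active iff 14+j < 16 → j < 2 → 2 active
bits (lane 0 leftmost): 1100000000000000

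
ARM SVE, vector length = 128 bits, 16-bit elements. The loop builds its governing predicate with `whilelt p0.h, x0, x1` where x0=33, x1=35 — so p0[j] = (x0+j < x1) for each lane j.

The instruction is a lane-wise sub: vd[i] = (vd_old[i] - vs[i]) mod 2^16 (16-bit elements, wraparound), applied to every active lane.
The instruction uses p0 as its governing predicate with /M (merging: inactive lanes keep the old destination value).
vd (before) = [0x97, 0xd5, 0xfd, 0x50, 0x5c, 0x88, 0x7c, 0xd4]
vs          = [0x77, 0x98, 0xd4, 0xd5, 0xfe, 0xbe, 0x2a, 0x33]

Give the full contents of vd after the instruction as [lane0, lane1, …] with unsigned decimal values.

lane count: 128 div 16 = 8
active while 33+j < 35, i.e. j ∈ [0,2) capped at 8 ⇒ 2
lane  0: sub(0x97,0x77) ⇒ 0x20
lane  1: sub(0xd5,0x98) ⇒ 0x3d
lane  2: tail/keep ⇒ 0xfd
lane  3: tail/keep ⇒ 0x50
lane  4: tail/keep ⇒ 0x5c
lane  5: tail/keep ⇒ 0x88
lane  6: tail/keep ⇒ 0x7c
lane  7: tail/keep ⇒ 0xd4

vd = [32, 61, 253, 80, 92, 136, 124, 212]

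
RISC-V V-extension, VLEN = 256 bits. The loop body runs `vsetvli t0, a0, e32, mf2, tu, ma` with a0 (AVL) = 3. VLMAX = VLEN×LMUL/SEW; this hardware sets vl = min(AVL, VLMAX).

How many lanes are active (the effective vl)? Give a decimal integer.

lanes per group: 256·1/2/32 = 4
vl = min(AVL, VLMAX) = min(3, 4) = 3

vl = 3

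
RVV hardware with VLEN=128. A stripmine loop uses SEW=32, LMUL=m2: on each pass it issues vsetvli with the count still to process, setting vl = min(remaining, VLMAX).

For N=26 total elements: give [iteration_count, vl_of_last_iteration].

VLMAX = VLEN×LMUL/SEW = 128×2/32 = 8
N=26: ⌈26/8⌉ = 4 iters; last vl = 26 − 3×8 = 2

[iterations, last_vl] = [4, 2]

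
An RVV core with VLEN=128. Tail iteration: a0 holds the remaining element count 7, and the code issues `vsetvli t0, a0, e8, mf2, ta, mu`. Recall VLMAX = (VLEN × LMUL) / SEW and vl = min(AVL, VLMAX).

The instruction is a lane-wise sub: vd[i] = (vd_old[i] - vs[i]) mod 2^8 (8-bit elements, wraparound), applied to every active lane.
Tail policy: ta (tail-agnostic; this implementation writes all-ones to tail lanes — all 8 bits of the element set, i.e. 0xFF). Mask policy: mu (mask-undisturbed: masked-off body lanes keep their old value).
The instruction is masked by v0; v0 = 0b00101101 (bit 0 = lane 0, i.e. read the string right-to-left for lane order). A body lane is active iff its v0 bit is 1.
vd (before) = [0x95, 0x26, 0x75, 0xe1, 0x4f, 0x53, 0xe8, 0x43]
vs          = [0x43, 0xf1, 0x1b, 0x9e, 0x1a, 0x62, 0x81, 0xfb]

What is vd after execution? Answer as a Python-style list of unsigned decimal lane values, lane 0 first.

lanes per group: 128·1/2/8 = 8
vl ← min(7, 8) = 7
lane  0: sub(0x95,0x43) ⇒ 0x52
lane  1: mask-off/keep ⇒ 0x26
lane  2: sub(0x75,0x1b) ⇒ 0x5a
lane  3: sub(0xe1,0x9e) ⇒ 0x43
lane  4: mask-off/keep ⇒ 0x4f
lane  5: sub(0x53,0x62) ⇒ 0xf1
lane  6: mask-off/keep ⇒ 0xe8
lane  7: tail/ones ⇒ 0xff

vd = [82, 38, 90, 67, 79, 241, 232, 255]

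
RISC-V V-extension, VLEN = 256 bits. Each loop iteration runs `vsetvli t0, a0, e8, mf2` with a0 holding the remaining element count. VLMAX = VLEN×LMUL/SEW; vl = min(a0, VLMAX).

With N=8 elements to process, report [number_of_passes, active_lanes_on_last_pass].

[iterations, last_vl] = [1, 8]

VLMAX = (256 × 1/2) / 8 = 16 lanes
iterations = ceil(8/16) = 1; final-pass vl = 8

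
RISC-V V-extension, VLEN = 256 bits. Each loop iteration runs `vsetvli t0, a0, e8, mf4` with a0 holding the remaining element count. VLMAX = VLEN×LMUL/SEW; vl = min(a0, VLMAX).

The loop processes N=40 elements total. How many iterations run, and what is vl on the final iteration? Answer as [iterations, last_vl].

lanes per group: 256·1/4/8 = 8
40 elements at 8/iter → 5 passes, remainder 8 on the last

[iterations, last_vl] = [5, 8]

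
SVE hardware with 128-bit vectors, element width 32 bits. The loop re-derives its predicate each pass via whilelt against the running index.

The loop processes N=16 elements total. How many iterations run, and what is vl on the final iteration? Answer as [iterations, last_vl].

register lanes = 128/32 = 4
16 elements at 4/iter → 4 passes, remainder 4 on the last

[iterations, last_vl] = [4, 4]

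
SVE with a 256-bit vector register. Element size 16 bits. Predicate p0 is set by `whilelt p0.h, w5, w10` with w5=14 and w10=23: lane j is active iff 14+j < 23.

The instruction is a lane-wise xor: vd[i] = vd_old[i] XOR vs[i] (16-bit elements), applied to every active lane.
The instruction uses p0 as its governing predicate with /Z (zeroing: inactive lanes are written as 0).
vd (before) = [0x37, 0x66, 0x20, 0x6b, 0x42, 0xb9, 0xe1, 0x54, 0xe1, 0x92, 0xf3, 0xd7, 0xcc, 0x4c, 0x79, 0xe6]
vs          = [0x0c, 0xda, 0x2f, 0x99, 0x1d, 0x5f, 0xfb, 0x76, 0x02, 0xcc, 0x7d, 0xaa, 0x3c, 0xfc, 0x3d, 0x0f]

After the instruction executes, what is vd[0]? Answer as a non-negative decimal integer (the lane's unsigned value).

register lanes = 256/16 = 16
active while 14+j < 23, i.e. j ∈ [0,9) capped at 16 ⇒ 9
vd[0] xor(0x37,0x0c) -> 0x3b
vd[1] xor(0x66,0xda) -> 0xbc
vd[2] xor(0x20,0x2f) -> 0x0f
vd[3] xor(0x6b,0x99) -> 0xf2
vd[4] xor(0x42,0x1d) -> 0x5f
vd[5] xor(0xb9,0x5f) -> 0xe6
vd[6] xor(0xe1,0xfb) -> 0x1a
vd[7] xor(0x54,0x76) -> 0x22
vd[8] xor(0xe1,0x02) -> 0xe3
vd[9] tail/zero -> 0x00
vd[10] tail/zero -> 0x00
vd[11] tail/zero -> 0x00
vd[12] tail/zero -> 0x00
vd[13] tail/zero -> 0x00
vd[14] tail/zero -> 0x00
vd[15] tail/zero -> 0x00

vd[0] = 59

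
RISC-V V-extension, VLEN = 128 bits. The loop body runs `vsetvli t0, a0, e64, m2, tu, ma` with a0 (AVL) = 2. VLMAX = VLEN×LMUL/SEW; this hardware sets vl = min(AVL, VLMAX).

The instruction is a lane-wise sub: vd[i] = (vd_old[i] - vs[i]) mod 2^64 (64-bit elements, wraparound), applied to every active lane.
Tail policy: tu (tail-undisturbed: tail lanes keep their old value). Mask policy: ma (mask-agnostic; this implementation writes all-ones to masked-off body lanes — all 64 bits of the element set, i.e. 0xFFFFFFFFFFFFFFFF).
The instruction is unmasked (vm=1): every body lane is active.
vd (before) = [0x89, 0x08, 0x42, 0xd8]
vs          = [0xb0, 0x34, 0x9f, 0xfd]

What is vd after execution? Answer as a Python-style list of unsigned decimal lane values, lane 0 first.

VLMAX = VLEN×LMUL/SEW = 128×2/64 = 4
AVL=2 ≤ VLMAX=4, so vl = 2
[0] sub(0x89,0xb0) = 0xffffffffffffffd9
[1] sub(0x08,0x34) = 0xffffffffffffffd4
[2] tail/keep = 0x42
[3] tail/keep = 0xd8

vd = [18446744073709551577, 18446744073709551572, 66, 216]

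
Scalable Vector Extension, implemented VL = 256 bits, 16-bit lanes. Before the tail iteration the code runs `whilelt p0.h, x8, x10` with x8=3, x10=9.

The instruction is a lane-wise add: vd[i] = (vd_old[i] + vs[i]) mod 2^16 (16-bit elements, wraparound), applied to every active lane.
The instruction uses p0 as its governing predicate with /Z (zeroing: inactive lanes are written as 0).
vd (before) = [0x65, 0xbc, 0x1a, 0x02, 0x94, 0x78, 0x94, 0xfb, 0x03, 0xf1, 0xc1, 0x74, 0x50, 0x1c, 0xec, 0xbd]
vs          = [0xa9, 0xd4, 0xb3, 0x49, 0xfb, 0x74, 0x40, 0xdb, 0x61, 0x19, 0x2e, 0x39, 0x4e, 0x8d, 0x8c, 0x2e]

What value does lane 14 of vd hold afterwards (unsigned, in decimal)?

vd[14] = 0

256-bit reg / 16-bit elem → 16 lanes
whilelt: lane j active iff 3+j < 9 → j < 6 → 6 active
  i=0: add(0x65,0xa9) → 270
  i=1: add(0xbc,0xd4) → 400
  i=2: add(0x1a,0xb3) → 205
  i=3: add(0x02,0x49) → 75
  i=4: add(0x94,0xfb) → 399
  i=5: add(0x78,0x74) → 236
  i=6: tail/zero → 0
  i=7: tail/zero → 0
  i=8: tail/zero → 0
  i=9: tail/zero → 0
  i=10: tail/zero → 0
  i=11: tail/zero → 0
  i=12: tail/zero → 0
  i=13: tail/zero → 0
  i=14: tail/zero → 0
  i=15: tail/zero → 0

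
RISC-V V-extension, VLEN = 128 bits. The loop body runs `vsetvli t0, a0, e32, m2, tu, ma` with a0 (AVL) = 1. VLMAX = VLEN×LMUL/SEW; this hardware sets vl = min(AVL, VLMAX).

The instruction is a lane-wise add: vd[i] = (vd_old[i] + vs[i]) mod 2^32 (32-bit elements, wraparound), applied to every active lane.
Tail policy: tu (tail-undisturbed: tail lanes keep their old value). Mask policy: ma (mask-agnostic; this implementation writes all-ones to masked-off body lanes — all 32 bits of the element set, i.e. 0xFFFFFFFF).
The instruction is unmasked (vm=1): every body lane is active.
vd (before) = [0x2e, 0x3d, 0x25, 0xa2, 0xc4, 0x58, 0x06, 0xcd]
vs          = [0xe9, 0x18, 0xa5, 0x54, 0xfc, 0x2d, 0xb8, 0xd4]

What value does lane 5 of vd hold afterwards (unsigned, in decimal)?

lanes per group: 128·2/32 = 8
vl ← min(1, 8) = 1
lane  0: add(0x2e,0xe9) ⇒ 0x117
lane  1: tail/keep ⇒ 0x3d
lane  2: tail/keep ⇒ 0x25
lane  3: tail/keep ⇒ 0xa2
lane  4: tail/keep ⇒ 0xc4
lane  5: tail/keep ⇒ 0x58
lane  6: tail/keep ⇒ 0x06
lane  7: tail/keep ⇒ 0xcd

vd[5] = 88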